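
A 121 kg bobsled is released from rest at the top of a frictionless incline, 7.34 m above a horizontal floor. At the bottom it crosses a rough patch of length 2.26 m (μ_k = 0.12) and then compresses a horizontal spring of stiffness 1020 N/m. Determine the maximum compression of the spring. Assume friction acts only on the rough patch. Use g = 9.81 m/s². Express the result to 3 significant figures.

x = 4.06 m

Initial energy: E₁ = mgh = (121)(9.81)(7.34) = 8712.7 J
Friction removes W_f = μ_k mg d = (0.12)(121)(9.81)(2.26) = 321.9 J
Energy reaching the spring: E = 8712.7 − 321.9 = 8390.7 J
At max compression ½kx² = E ⇒ x = √(2E/k) = √(2 × 8390.7/1020) = 4.056 m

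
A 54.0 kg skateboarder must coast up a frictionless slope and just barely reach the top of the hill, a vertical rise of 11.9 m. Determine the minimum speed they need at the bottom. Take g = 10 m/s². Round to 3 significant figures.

At the top they are momentarily at rest, so all KE converts to PE: ½mv² = mgh
v = √(2gh) = √(2 × 10 × 11.9) = 15.43 m/s

v = 15.4 m/s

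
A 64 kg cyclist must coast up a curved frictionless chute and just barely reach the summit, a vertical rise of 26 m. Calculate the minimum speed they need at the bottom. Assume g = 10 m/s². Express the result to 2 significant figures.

At the top they are momentarily at rest, so all KE converts to PE: ½mv² = mgh
v = √(2gh) = √(2 × 10 × 26) = 22.80 m/s

v = 23 m/s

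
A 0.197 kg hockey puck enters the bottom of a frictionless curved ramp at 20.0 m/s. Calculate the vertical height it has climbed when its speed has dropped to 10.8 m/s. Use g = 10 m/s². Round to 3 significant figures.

Conservation of energy: ½mv₁² = ½mv₂² + mgh
h = (v₁² − v₂²)/(2g) = (20.0² − 10.8²)/(2 × 10) = 14.17 m

h = 14.2 m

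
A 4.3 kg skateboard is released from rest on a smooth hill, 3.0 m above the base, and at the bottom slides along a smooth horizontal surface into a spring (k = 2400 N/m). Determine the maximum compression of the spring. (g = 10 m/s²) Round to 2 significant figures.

x = 0.33 m

Gravitational PE at the top equals spring PE at max compression: mgh = ½kx²
x = √(2mgh/k) = √(2 × 4.3 × 10 × 3.0 / 2400) = 0.3279 m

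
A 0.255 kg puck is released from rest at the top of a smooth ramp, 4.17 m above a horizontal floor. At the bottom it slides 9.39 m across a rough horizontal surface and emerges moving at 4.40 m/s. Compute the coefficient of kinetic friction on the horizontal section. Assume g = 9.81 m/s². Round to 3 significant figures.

Energy at the top = energy at the end + work done against friction:
mgh = ½mv² + μ_k m g d
mgh = 10.431 J; ½mv² = 2.4684 J
W_f = 10.431 − 2.4684 = 7.963 J
μ_k = W_f/(mg·d) = 7.963/(2.502 × 9.39) = 0.3390

μ_k = 0.339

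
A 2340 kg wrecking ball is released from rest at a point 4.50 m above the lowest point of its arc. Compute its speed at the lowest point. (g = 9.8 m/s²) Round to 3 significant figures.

v = 9.39 m/s

Energy conservation between the two points: mgh = ½mv²
v = √(2gh) = √(2 × 9.8 × 4.50) = √88.200 = 9.391 m/s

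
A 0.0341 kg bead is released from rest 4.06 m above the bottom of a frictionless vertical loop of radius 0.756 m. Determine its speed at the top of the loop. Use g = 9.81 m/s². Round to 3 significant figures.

Energy conservation: mgh = ½mv_top² + mg(2r)
v_top² = 2g(h − 2r) = 2(9.81)(4.06 − 1.512) = 49.99
v_top = 7.070 m/s

v = 7.07 m/s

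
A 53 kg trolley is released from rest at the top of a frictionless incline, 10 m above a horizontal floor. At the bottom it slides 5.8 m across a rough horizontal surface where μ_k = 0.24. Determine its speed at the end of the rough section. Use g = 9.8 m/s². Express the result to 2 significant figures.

v = 13 m/s

Energy at the top = energy at the end + work done against friction:
mgh = ½mv² + μ_k m g d
W_f = μ_k mg d = (0.24)(53)(9.8)(5.8) = 723.0 J
½mv² = mgh − W_f = 5194.0 − 723.0 = 4471.0 J
v = √(2 × 4471.0/53) = 12.99 m/s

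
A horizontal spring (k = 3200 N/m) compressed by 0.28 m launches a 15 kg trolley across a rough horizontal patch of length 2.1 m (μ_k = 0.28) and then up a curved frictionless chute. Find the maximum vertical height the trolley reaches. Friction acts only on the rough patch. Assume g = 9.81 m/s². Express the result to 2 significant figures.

h = 0.26 m

Spring energy: E₀ = ½kx² = ½(3200)(0.28)² = 125.44 J
Friction: W_f = μ_k mg d = (0.28)(15)(9.81)(2.1) = 86.52 J
Energy at base of ramp: E = 125.44 − 86.52 = 38.916 J
At max height all remaining energy is PE: mgh = E ⇒ h = E/(mg) = 38.916/(15 × 9.81) = 0.2645 m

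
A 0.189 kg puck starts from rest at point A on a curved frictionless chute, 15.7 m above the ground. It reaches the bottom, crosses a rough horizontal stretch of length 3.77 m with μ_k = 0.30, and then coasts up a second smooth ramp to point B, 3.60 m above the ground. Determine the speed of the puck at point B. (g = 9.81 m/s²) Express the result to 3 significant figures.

v = 14.7 m/s

Energy at A: mgh₁ = (0.189)(9.81)(15.7) = 29.109 J
Friction loss: W_f = μ_k mg d = 2.097 J
At B: ½mv² + mgh₂ = mgh₁ − W_f
½mv² = 29.109 − 2.097 − 6.6747 = 20.338 J
v = √(2 × 20.338/0.189) = 14.67 m/s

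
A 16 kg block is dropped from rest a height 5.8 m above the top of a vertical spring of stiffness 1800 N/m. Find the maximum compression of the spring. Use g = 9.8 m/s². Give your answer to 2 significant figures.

Measuring PE from the top of the relaxed spring, at max compression the block has dropped H + x with zero KE, so:
mg(H + x) = ½kx²
½(1800)x² − (16)(9.8)x − (16)(9.8)(5.8) = 0
900.0x² − 156.8x − 909.4 = 0
x = [156.8 + √(24586 + 3.2740e+06)]/(2 × 900.0) = 1.096 m

x = 1.1 m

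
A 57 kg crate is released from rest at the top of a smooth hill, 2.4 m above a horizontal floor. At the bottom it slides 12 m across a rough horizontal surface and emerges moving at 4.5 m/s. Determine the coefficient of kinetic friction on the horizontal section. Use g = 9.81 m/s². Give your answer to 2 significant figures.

Energy bookkeeping (friction removes W_f = μ_k N d):
mgh = ½mv² + μ_k m g d
mgh = 1342.0 J; ½mv² = 577.12 J
W_f = 1342.0 − 577.12 = 764.9 J
μ_k = W_f/(mg·d) = 764.9/(559.2 × 12) = 0.1140

μ_k = 0.11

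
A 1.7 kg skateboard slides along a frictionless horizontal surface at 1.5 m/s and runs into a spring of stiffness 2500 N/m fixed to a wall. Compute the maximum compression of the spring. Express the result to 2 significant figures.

All KE is stored as spring PE at maximum compression: ½mv² = ½kx²
x = v√(m/k) = 1.5 × √(1.7/2500) = 0.03912 m

x = 0.039 m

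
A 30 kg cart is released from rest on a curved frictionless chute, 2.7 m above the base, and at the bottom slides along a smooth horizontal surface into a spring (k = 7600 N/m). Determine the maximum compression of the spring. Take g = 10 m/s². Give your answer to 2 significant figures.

x = 0.46 m

Gravitational PE at the top equals spring PE at max compression: mgh = ½kx²
x = √(2mgh/k) = √(2 × 30 × 10 × 2.7 / 7600) = 0.4617 m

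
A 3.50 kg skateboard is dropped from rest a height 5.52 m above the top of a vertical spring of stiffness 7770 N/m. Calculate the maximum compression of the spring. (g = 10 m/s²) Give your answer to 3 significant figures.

x = 0.228 m

Measuring PE from the top of the relaxed spring, at max compression the skateboard has dropped H + x with zero KE, so:
mg(H + x) = ½kx²
½(7770)x² − (3.50)(10)x − (3.50)(10)(5.52) = 0
3885x² − 35.00x − 193.2 = 0
x = [35.00 + √(1225 + 3.0023e+06)]/(2 × 3885) = 0.2276 m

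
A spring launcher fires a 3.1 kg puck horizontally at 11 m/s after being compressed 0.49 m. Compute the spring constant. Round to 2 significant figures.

½kx² = ½mv²
k = mv²/x² = (3.1)(11)²/(0.49)² = 1562 N/m

k = 1600 N/m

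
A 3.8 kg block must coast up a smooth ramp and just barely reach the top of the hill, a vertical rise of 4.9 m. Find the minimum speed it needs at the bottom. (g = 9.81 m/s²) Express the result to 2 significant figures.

v = 9.8 m/s

At the top it is momentarily at rest, so all KE converts to PE: ½mv² = mgh
v = √(2gh) = √(2 × 9.81 × 4.9) = 9.805 m/s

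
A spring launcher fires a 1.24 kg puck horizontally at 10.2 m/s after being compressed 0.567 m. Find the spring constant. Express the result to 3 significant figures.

Energy stored in the spring equals the launch KE: ½kx² = ½mv²
k = mv²/x² = (1.24)(10.2)²/(0.567)² = 401.3 N/m

k = 401 N/m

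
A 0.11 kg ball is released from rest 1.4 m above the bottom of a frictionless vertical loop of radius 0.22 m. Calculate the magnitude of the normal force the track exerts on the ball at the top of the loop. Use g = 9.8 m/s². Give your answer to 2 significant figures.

N = 8.3 N

Energy from release to top (height 2r): mgh = ½mv_top² + mg(2r)
v_top² = 2g(h − 2r) = 2(9.8)(1.4 − 0.4400) = 18.816 m²/s²
At the top, both N and weight point toward the centre: N + mg = mv_top²/r
N = m(v_top²/r − g) = 0.11(18.816/0.22 − 9.8) = 8.330 N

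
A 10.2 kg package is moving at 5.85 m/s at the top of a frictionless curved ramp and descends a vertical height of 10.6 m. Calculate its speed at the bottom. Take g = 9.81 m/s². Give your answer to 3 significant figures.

Energy conservation between the two points: ½mv₀² + mgh = ½mv²
v² = v₀² + 2gh = (5.85)² + 2(9.81)(10.6) = 242.19
v = √242.19 = 15.56 m/s

v = 15.6 m/s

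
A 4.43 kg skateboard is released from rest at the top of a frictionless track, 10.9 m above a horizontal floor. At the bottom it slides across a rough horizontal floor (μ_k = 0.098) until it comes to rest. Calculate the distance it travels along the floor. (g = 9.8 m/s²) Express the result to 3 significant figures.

d = 111 m

Applying the work–energy principle:
At rest all PE has been dissipated by friction: mgh = μ_k m g d
d = h/μ_k = 10.9/0.098 = 111.2 m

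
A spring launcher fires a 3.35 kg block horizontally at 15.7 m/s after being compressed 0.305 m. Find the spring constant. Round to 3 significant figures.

Energy stored in the spring equals the launch KE: ½kx² = ½mv²
k = mv²/x² = (3.35)(15.7)²/(0.305)² = 8877 N/m

k = 8880 N/m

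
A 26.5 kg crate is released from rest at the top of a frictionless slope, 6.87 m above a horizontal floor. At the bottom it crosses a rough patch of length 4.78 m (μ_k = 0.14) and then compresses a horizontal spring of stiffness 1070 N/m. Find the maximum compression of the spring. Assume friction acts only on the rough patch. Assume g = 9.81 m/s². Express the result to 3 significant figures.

x = 1.74 m

Initial energy: E₁ = mgh = (26.5)(9.81)(6.87) = 1786.0 J
Friction removes W_f = μ_k mg d = (0.14)(26.5)(9.81)(4.78) = 174.0 J
Energy reaching the spring: E = 1786.0 − 174.0 = 1612.0 J
At max compression ½kx² = E ⇒ x = √(2E/k) = √(2 × 1612.0/1070) = 1.736 m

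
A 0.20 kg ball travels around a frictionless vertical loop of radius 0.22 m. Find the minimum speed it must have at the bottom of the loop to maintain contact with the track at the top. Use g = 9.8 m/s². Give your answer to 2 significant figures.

v = 3.3 m/s

At the top: mg = mv_top²/r ⇒ v_top² = gr = 2.156 m²/s²
Energy from bottom to top (height 2r): ½mv_bot² = ½mv_top² + mg(2r)
v_bot² = gr + 4gr = 5gr = 10.78
v_bot = √(5gr) = 3.283 m/s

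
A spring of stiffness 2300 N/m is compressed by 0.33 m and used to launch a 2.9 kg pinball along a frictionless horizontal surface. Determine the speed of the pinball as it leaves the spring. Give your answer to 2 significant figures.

v = 9.3 m/s

Spring PE converts entirely to kinetic energy: ½kx² = ½mv²
v = x√(k/m) = 0.33 × √(2300/2.9) = 9.293 m/s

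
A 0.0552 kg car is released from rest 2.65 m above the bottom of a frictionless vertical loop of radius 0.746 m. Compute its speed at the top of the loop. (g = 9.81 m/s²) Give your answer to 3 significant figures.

Energy conservation: mgh = ½mv_top² + mg(2r)
v_top² = 2g(h − 2r) = 2(9.81)(2.65 − 1.492) = 22.72
v_top = 4.767 m/s

v = 4.77 m/s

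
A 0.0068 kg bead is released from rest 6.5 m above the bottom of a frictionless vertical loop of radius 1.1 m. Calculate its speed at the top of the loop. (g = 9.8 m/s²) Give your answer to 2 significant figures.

Energy conservation: mgh = ½mv_top² + mg(2r)
v_top² = 2g(h − 2r) = 2(9.8)(6.5 − 2.200) = 84.28
v_top = 9.180 m/s

v = 9.2 m/s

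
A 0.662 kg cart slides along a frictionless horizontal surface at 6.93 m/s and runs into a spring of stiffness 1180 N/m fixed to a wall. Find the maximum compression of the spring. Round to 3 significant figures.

Conservation of energy between contact and max compression: ½mv² = ½kx²
x = v√(m/k) = 6.93 × √(0.662/1180) = 0.1641 m

x = 0.164 m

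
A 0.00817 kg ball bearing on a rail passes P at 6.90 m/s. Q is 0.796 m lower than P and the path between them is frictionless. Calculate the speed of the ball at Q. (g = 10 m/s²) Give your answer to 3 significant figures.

v = 7.97 m/s

By conservation of mechanical energy, ½mv₀² + mgh = ½mv²
v² = v₀² + 2gh = (6.90)² + 2(10)(0.796) = 63.530
v = √63.530 = 7.971 m/s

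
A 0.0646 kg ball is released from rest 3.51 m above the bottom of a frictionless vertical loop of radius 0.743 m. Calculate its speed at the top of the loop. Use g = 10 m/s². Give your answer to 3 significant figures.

Energy conservation: mgh = ½mv_top² + mg(2r)
v_top² = 2g(h − 2r) = 2(10)(3.51 − 1.486) = 40.48
v_top = 6.362 m/s

v = 6.36 m/s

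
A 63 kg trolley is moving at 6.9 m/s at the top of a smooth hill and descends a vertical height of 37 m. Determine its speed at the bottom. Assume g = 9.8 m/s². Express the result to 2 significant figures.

Energy conservation between the two points: ½mv₀² + mgh = ½mv²
v² = v₀² + 2gh = (6.9)² + 2(9.8)(37) = 772.81
v = √772.81 = 27.80 m/s

v = 28 m/s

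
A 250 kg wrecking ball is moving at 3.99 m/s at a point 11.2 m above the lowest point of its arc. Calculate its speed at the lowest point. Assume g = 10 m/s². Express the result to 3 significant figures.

v = 15.5 m/s

Equating total energy at the two states: ½mv₀² + mgh = ½mv²
v² = v₀² + 2gh = (3.99)² + 2(10)(11.2) = 239.92
v = √239.92 = 15.49 m/s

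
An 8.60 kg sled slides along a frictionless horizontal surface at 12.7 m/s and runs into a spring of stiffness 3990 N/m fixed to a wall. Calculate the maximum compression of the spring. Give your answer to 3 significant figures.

At max compression the sled is momentarily at rest: ½mv² = ½kx²
x = v√(m/k) = 12.7 × √(8.60/3990) = 0.5896 m

x = 0.590 m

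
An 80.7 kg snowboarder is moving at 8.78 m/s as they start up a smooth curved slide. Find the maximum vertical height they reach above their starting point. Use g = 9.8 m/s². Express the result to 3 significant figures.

By energy conservation, ½mv² = mgh
h = v²/(2g) = 8.78²/(2 × 9.8) = 3.933 m

h = 3.93 m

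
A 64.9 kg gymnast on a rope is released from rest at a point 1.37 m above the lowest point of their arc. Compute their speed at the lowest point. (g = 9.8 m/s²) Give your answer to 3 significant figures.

v = 5.18 m/s

Mechanical energy is conserved (no friction): mgh = ½mv²
The mass cancels from both sides.
v = √(2gh) = √(2 × 9.8 × 1.37) = √26.852 = 5.182 m/s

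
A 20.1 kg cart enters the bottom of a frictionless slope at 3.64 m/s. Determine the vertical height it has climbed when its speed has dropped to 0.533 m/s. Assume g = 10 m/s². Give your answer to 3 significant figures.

Energy balance between the two points: ½mv₁² = ½mv₂² + mgh
h = (v₁² − v₂²)/(2g) = (3.64² − 0.533²)/(2 × 10) = 0.6483 m

h = 0.648 m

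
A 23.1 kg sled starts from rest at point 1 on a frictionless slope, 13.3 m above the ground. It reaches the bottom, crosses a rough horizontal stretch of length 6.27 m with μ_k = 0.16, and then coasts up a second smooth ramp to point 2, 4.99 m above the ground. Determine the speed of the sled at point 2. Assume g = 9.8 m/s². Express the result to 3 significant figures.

v = 12.0 m/s

Energy at 1: mgh₁ = (23.1)(9.8)(13.3) = 3010.9 J
Friction loss: W_f = μ_k mg d = 227.1 J
At 2: ½mv² + mgh₂ = mgh₁ − W_f
½mv² = 3010.9 − 227.1 − 1129.6 = 1654.1 J
v = √(2 × 1654.1/23.1) = 11.97 m/s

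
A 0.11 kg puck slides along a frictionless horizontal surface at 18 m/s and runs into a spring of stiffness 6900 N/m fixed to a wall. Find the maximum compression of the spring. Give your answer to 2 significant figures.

x = 0.072 m

Conservation of energy between contact and max compression: ½mv² = ½kx²
x = v√(m/k) = 18 × √(0.11/6900) = 0.07187 m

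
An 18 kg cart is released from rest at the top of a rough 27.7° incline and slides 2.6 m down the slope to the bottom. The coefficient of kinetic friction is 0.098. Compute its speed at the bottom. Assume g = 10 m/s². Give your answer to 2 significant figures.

v = 4.4 m/s

Energy: mgh = ½mv² + W_f, with h = L sinθ and W_f = μ_k (mg cosθ) L
mgh = mgL sinθ = (18)(10)(2.6)sin27.7° = 217.55 J
W_f = μ_k mg cosθ · L = (0.098)(18)(10)cos27.7°·2.6 = 40.61 J
½mv² = 217.55 − 40.61 = 176.94 J
v = √(2 × 176.94/18) = 4.434 m/s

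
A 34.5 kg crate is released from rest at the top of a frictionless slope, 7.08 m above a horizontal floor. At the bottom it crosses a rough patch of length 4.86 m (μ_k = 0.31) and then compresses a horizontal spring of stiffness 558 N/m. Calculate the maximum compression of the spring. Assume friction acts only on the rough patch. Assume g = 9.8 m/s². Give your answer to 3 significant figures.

x = 2.60 m

Initial energy: E₁ = mgh = (34.5)(9.8)(7.08) = 2393.7 J
Friction removes W_f = μ_k mg d = (0.31)(34.5)(9.8)(4.86) = 509.4 J
Energy reaching the spring: E = 2393.7 − 509.4 = 1884.4 J
At max compression ½kx² = E ⇒ x = √(2E/k) = √(2 × 1884.4/558) = 2.599 m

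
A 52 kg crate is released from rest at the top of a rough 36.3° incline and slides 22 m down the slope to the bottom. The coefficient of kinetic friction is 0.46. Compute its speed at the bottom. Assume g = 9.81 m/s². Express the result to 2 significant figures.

Taking the bottom as reference, mgh = ½mv² + μ_k N L with h = L sinθ, N = mg cosθ:
mgh = mgL sinθ = (52)(9.81)(22)sin36.3° = 6644.0 J
W_f = μ_k mg cosθ · L = (0.46)(52)(9.81)cos36.3°·22 = 4161 J
½mv² = 6644.0 − 4161 = 2483.4 J
v = √(2 × 2483.4/52) = 9.773 m/s

v = 9.8 m/s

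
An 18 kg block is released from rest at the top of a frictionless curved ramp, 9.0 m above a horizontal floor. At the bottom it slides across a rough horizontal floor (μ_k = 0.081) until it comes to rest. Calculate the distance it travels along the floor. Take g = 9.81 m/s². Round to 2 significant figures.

Energy at the top = energy at the end + work done against friction:
At rest all PE has been dissipated by friction: mgh = μ_k m g d
d = h/μ_k = 9.0/0.081 = 111.1 m

d = 110 m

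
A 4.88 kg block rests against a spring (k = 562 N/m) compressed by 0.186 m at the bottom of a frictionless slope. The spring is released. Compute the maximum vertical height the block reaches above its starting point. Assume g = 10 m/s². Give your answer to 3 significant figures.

h = 0.199 m

All spring PE becomes gravitational PE at the highest point: ½kx² = mgh
h = kx²/(2mg) = (562)(0.186)²/(2 × 4.88 × 10) = 0.1992 m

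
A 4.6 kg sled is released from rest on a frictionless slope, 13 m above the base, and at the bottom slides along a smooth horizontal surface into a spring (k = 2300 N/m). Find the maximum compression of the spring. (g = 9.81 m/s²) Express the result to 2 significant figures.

x = 0.71 m

Gravitational PE at the top equals spring PE at max compression: mgh = ½kx²
x = √(2mgh/k) = √(2 × 4.6 × 9.81 × 13 / 2300) = 0.7142 m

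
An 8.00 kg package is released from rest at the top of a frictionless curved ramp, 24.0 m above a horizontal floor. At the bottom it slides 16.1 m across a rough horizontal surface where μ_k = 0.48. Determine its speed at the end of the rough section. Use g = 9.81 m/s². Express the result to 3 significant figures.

Energy at the top = energy at the end + work done against friction:
mgh = ½mv² + μ_k m g d
W_f = μ_k mg d = (0.48)(8.00)(9.81)(16.1) = 606.5 J
½mv² = mgh − W_f = 1883.5 − 606.5 = 1277.0 J
v = √(2 × 1277.0/8.00) = 17.87 m/s

v = 17.9 m/s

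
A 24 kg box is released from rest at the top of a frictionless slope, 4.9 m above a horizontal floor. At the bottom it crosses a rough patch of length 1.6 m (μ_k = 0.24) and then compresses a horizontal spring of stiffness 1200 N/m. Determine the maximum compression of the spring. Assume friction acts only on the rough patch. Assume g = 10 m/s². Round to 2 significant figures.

Initial energy: E₁ = mgh = (24)(10)(4.9) = 1176.0 J
Friction removes W_f = μ_k mg d = (0.24)(24)(10)(1.6) = 92.16 J
Energy reaching the spring: E = 1176.0 − 92.16 = 1083.8 J
At max compression ½kx² = E ⇒ x = √(2E/k) = √(2 × 1083.8/1200) = 1.344 m

x = 1.3 m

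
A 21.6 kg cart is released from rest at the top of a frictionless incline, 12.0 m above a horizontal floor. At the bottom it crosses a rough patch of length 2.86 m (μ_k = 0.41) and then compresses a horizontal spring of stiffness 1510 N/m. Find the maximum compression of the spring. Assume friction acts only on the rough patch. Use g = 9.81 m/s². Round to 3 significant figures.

x = 1.74 m

Initial energy: E₁ = mgh = (21.6)(9.81)(12.0) = 2542.8 J
Friction removes W_f = μ_k mg d = (0.41)(21.6)(9.81)(2.86) = 248.5 J
Energy reaching the spring: E = 2542.8 − 248.5 = 2294.3 J
At max compression ½kx² = E ⇒ x = √(2E/k) = √(2 × 2294.3/1510) = 1.743 m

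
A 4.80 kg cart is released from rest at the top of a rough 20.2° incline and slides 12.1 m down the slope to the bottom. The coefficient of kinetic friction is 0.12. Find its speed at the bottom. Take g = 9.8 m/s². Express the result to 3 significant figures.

v = 7.43 m/s

Energy: mgh = ½mv² + W_f, with h = L sinθ and W_f = μ_k (mg cosθ) L
mgh = mgL sinθ = (4.80)(9.8)(12.1)sin20.2° = 196.54 J
W_f = μ_k mg cosθ · L = (0.12)(4.80)(9.8)cos20.2°·12.1 = 64.10 J
½mv² = 196.54 − 64.10 = 132.44 J
v = √(2 × 132.44/4.80) = 7.428 m/s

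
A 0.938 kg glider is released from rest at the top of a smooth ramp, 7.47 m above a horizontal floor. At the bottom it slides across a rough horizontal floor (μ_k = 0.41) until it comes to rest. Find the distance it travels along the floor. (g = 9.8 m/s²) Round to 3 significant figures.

Energy bookkeeping (friction removes W_f = μ_k N d):
At rest all PE has been dissipated by friction: mgh = μ_k m g d
d = h/μ_k = 7.47/0.41 = 18.22 m

d = 18.2 m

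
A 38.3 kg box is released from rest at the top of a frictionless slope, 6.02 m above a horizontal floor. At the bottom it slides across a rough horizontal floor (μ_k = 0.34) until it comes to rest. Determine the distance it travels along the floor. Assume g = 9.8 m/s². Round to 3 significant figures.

Energy bookkeeping (friction removes W_f = μ_k N d):
At rest all PE has been dissipated by friction: mgh = μ_k m g d
d = h/μ_k = 6.02/0.34 = 17.71 m

d = 17.7 m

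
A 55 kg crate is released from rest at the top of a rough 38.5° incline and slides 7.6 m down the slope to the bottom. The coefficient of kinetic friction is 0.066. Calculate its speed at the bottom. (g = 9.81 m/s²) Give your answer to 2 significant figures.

Taking the bottom as reference, mgh = ½mv² + μ_k N L with h = L sinθ, N = mg cosθ:
mgh = mgL sinθ = (55)(9.81)(7.6)sin38.5° = 2552.7 J
W_f = μ_k mg cosθ · L = (0.066)(55)(9.81)cos38.5°·7.6 = 211.8 J
½mv² = 2552.7 − 211.8 = 2340.9 J
v = √(2 × 2340.9/55) = 9.226 m/s

v = 9.2 m/s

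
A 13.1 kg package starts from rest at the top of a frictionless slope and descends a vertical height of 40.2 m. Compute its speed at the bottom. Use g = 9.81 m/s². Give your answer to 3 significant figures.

Mechanical energy is conserved (no friction): mgh = ½mv²
The mass cancels from both sides.
v = √(2gh) = √(2 × 9.81 × 40.2) = √788.72 = 28.08 m/s

v = 28.1 m/s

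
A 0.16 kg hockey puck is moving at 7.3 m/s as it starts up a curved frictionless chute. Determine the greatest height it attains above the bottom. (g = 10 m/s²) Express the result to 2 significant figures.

h = 2.7 m

By energy conservation, ½mv² = mgh
h = v²/(2g) = 7.3²/(2 × 10) = 2.664 m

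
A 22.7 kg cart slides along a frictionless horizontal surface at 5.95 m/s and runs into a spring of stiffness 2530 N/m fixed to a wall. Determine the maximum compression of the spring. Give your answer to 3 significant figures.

All KE is stored as spring PE at maximum compression: ½mv² = ½kx²
x = v√(m/k) = 5.95 × √(22.7/2530) = 0.5636 m

x = 0.564 m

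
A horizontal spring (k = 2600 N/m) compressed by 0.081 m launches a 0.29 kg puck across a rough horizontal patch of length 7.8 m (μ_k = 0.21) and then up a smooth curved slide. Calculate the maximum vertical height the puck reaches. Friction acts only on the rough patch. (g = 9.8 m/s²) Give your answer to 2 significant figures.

h = 1.4 m

Spring energy: E₀ = ½kx² = ½(2600)(0.081)² = 8.5293 J
Friction: W_f = μ_k mg d = (0.21)(0.29)(9.8)(7.8) = 4.655 J
Energy at base of ramp: E = 8.5293 − 4.655 = 3.8741 J
At max height all remaining energy is PE: mgh = E ⇒ h = E/(mg) = 3.8741/(0.29 × 9.8) = 1.363 m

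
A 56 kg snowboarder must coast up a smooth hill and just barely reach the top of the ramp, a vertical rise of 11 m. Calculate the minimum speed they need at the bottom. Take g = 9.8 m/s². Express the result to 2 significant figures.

At the top they are momentarily at rest, so all KE converts to PE: ½mv² = mgh
v = √(2gh) = √(2 × 9.8 × 11) = 14.68 m/s

v = 15 m/s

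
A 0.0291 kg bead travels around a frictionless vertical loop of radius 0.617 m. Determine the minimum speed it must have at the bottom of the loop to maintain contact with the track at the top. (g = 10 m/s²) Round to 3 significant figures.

v = 5.55 m/s

At the top: mg = mv_top²/r ⇒ v_top² = gr = 6.170 m²/s²
Energy from bottom to top (height 2r): ½mv_bot² = ½mv_top² + mg(2r)
v_bot² = gr + 4gr = 5gr = 30.85
v_bot = √(5gr) = 5.554 m/s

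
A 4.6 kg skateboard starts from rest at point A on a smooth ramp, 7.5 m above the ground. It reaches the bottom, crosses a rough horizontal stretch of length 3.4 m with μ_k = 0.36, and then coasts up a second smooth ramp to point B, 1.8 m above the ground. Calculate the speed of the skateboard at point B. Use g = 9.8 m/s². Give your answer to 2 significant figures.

Energy at A: mgh₁ = (4.6)(9.8)(7.5) = 338.10 J
Friction loss: W_f = μ_k mg d = 55.18 J
At B: ½mv² + mgh₂ = mgh₁ − W_f
½mv² = 338.10 − 55.18 − 81.144 = 201.78 J
v = √(2 × 201.78/4.6) = 9.366 m/s

v = 9.4 m/s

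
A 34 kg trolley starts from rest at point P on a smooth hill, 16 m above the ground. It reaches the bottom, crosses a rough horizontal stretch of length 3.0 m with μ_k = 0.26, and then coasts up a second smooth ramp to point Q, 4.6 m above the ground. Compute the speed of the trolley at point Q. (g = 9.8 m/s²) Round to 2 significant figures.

v = 14 m/s

Energy at P: mgh₁ = (34)(9.8)(16) = 5331.2 J
Friction loss: W_f = μ_k mg d = 259.9 J
At Q: ½mv² + mgh₂ = mgh₁ − W_f
½mv² = 5331.2 − 259.9 − 1532.7 = 3538.6 J
v = √(2 × 3538.6/34) = 14.43 m/s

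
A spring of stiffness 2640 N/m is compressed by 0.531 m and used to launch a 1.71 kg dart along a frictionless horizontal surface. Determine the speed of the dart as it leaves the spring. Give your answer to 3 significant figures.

v = 20.9 m/s

Spring PE converts entirely to kinetic energy: ½kx² = ½mv²
v = x√(k/m) = 0.531 × √(2640/1.71) = 20.86 m/s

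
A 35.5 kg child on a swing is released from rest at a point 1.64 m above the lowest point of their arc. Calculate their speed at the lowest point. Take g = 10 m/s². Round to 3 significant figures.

Energy conservation between the two points: mgh = ½mv²
v = √(2gh) = √(2 × 10 × 1.64) = √32.800 = 5.727 m/s

v = 5.73 m/s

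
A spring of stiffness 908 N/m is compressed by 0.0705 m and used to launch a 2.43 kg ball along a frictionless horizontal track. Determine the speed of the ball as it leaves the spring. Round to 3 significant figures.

v = 1.36 m/s

Spring PE converts entirely to kinetic energy: ½kx² = ½mv²
v = x√(k/m) = 0.0705 × √(908/2.43) = 1.363 m/s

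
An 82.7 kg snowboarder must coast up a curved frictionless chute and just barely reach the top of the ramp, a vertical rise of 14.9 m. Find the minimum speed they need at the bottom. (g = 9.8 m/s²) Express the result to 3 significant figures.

At the top they are momentarily at rest, so all KE converts to PE: ½mv² = mgh
v = √(2gh) = √(2 × 9.8 × 14.9) = 17.09 m/s

v = 17.1 m/s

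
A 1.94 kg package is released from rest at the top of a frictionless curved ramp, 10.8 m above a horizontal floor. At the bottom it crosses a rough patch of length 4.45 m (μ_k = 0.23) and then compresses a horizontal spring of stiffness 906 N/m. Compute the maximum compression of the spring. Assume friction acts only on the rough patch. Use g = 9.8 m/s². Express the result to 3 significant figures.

Initial energy: E₁ = mgh = (1.94)(9.8)(10.8) = 205.33 J
Friction removes W_f = μ_k mg d = (0.23)(1.94)(9.8)(4.45) = 19.46 J
Energy reaching the spring: E = 205.33 − 19.46 = 185.87 J
At max compression ½kx² = E ⇒ x = √(2E/k) = √(2 × 185.87/906) = 0.6406 m

x = 0.641 m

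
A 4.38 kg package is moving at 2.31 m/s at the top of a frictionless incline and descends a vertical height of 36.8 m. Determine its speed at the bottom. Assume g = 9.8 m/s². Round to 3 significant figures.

By conservation of mechanical energy, ½mv₀² + mgh = ½mv²
v² = v₀² + 2gh = (2.31)² + 2(9.8)(36.8) = 726.62
v = √726.62 = 26.96 m/s

v = 27.0 m/s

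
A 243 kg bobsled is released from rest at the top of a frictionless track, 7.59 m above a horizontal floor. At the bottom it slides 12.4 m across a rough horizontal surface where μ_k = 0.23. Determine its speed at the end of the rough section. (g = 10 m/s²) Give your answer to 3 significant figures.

v = 9.73 m/s

Energy bookkeeping (friction removes W_f = μ_k N d):
mgh = ½mv² + μ_k m g d
W_f = μ_k mg d = (0.23)(243)(10)(12.4) = 6930 J
½mv² = mgh − W_f = 18444 − 6930 = 11513 J
v = √(2 × 11513/243) = 9.734 m/s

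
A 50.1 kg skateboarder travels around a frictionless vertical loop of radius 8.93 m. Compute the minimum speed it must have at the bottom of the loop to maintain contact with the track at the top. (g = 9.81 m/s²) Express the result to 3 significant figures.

At the top: mg = mv_top²/r ⇒ v_top² = gr = 87.60 m²/s²
Energy from bottom to top (height 2r): ½mv_bot² = ½mv_top² + mg(2r)
v_bot² = gr + 4gr = 5gr = 438.0
v_bot = √(5gr) = 20.93 m/s

v = 20.9 m/s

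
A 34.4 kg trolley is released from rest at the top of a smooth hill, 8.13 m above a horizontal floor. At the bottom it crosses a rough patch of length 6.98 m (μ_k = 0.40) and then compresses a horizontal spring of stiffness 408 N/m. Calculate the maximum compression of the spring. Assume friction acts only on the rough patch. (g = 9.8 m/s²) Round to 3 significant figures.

Initial energy: E₁ = mgh = (34.4)(9.8)(8.13) = 2740.8 J
Friction removes W_f = μ_k mg d = (0.40)(34.4)(9.8)(6.98) = 941.2 J
Energy reaching the spring: E = 2740.8 − 941.2 = 1799.5 J
At max compression ½kx² = E ⇒ x = √(2E/k) = √(2 × 1799.5/408) = 2.970 m

x = 2.97 m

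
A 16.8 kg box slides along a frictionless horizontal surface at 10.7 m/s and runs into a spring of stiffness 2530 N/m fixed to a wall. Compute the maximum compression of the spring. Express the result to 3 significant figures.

All KE is stored as spring PE at maximum compression: ½mv² = ½kx²
x = v√(m/k) = 10.7 × √(16.8/2530) = 0.8719 m

x = 0.872 m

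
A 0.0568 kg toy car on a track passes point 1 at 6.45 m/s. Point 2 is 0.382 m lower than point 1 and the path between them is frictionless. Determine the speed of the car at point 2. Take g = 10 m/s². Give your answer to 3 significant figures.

Equating total energy at the two states: ½mv₀² + mgh = ½mv²
v² = v₀² + 2gh = (6.45)² + 2(10)(0.382) = 49.242
v = √49.242 = 7.017 m/s

v = 7.02 m/s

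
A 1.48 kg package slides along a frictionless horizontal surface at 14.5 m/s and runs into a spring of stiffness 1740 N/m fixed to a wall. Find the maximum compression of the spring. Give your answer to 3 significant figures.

At max compression the package is momentarily at rest: ½mv² = ½kx²
x = v√(m/k) = 14.5 × √(1.48/1740) = 0.4229 m

x = 0.423 m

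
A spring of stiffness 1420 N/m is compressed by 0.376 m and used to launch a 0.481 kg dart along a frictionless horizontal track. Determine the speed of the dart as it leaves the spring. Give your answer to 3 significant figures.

Spring PE converts entirely to kinetic energy: ½kx² = ½mv²
v = x√(k/m) = 0.376 × √(1420/0.481) = 20.43 m/s

v = 20.4 m/s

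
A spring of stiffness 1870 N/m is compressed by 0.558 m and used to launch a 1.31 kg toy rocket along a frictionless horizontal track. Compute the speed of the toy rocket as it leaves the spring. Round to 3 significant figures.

The toy rocket leaves the spring when the spring is at natural length, so ½kx² = ½mv²
v = x√(k/m) = 0.558 × √(1870/1.31) = 21.08 m/s

v = 21.1 m/s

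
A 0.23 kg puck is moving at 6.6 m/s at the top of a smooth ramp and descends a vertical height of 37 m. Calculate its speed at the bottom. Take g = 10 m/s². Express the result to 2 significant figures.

Mechanical energy is conserved (no friction): ½mv₀² + mgh = ½mv²
v² = v₀² + 2gh = (6.6)² + 2(10)(37) = 783.56
v = √783.56 = 27.99 m/s

v = 28 m/s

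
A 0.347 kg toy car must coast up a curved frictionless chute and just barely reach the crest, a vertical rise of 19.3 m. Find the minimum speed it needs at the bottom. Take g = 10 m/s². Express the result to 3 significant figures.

At the top it is momentarily at rest, so all KE converts to PE: ½mv² = mgh
v = √(2gh) = √(2 × 10 × 19.3) = 19.65 m/s

v = 19.6 m/s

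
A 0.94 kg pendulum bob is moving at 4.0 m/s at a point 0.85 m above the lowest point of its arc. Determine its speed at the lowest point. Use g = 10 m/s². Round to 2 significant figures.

Energy conservation between the two points: ½mv₀² + mgh = ½mv²
v² = v₀² + 2gh = (4.0)² + 2(10)(0.85) = 33.000
v = √33.000 = 5.745 m/s

v = 5.7 m/s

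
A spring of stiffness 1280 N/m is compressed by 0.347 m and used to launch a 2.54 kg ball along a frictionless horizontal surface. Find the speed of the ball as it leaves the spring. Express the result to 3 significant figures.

Spring PE converts entirely to kinetic energy: ½kx² = ½mv²
v = x√(k/m) = 0.347 × √(1280/2.54) = 7.790 m/s

v = 7.79 m/s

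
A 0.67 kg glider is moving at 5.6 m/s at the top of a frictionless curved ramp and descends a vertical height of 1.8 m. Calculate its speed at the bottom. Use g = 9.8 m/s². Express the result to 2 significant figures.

v = 8.2 m/s

By conservation of mechanical energy, ½mv₀² + mgh = ½mv²
v² = v₀² + 2gh = (5.6)² + 2(9.8)(1.8) = 66.640
v = √66.640 = 8.163 m/s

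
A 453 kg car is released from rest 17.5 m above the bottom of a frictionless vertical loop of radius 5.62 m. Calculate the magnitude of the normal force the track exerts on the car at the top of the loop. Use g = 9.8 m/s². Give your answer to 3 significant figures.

N = 5450 N

Energy from release to top (height 2r): mgh = ½mv_top² + mg(2r)
v_top² = 2g(h − 2r) = 2(9.8)(17.5 − 11.24) = 122.70 m²/s²
At the top, both N and weight point toward the centre: N + mg = mv_top²/r
N = m(v_top²/r − g) = 453(122.70/5.62 − 9.8) = 5451 N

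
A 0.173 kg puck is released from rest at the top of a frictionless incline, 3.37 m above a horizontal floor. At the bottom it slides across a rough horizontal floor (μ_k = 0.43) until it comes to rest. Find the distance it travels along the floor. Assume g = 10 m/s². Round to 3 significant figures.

Applying the work–energy principle:
At rest all PE has been dissipated by friction: mgh = μ_k m g d
d = h/μ_k = 3.37/0.43 = 7.837 m

d = 7.84 m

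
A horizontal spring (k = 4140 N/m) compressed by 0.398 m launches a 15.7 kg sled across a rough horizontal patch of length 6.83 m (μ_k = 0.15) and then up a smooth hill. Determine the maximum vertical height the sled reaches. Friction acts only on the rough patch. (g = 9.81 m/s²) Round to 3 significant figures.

Spring energy: E₀ = ½kx² = ½(4140)(0.398)² = 327.90 J
Friction: W_f = μ_k mg d = (0.15)(15.7)(9.81)(6.83) = 157.8 J
Energy at base of ramp: E = 327.90 − 157.8 = 170.11 J
At max height all remaining energy is PE: mgh = E ⇒ h = E/(mg) = 170.11/(15.7 × 9.81) = 1.104 m

h = 1.10 m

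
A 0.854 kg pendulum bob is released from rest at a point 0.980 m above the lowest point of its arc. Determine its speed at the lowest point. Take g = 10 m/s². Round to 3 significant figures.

Equating total energy at the two states: mgh = ½mv²
v = √(2gh) = √(2 × 10 × 0.980) = √19.600 = 4.427 m/s

v = 4.43 m/s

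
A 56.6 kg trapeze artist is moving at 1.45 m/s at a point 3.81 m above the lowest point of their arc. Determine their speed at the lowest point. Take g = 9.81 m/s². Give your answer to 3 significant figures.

v = 8.77 m/s

Mechanical energy is conserved (no friction): ½mv₀² + mgh = ½mv²
The mass cancels from both sides.
v² = v₀² + 2gh = (1.45)² + 2(9.81)(3.81) = 76.855
v = √76.855 = 8.767 m/s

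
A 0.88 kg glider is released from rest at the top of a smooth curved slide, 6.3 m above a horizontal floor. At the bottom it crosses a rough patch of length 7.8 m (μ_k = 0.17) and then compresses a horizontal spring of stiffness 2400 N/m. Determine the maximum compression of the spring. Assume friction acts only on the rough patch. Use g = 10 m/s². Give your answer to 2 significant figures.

Initial energy: E₁ = mgh = (0.88)(10)(6.3) = 55.440 J
Friction removes W_f = μ_k mg d = (0.17)(0.88)(10)(7.8) = 11.67 J
Energy reaching the spring: E = 55.440 − 11.67 = 43.771 J
At max compression ½kx² = E ⇒ x = √(2E/k) = √(2 × 43.771/2400) = 0.1910 m

x = 0.19 m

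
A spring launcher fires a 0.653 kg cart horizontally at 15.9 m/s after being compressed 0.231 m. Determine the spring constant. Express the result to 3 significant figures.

Spring PE at full compression equals KE at release: ½kx² = ½mv²
k = mv²/x² = (0.653)(15.9)²/(0.231)² = 3094 N/m

k = 3090 N/m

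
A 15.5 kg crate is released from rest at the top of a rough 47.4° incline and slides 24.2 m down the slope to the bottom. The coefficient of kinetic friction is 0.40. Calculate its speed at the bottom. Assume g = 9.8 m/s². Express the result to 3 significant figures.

v = 14.9 m/s

Energy: mgh = ½mv² + W_f, with h = L sinθ and W_f = μ_k (mg cosθ) L
mgh = mgL sinθ = (15.5)(9.8)(24.2)sin47.4° = 2705.9 J
W_f = μ_k mg cosθ · L = (0.40)(15.5)(9.8)cos47.4°·24.2 = 995.3 J
½mv² = 2705.9 − 995.3 = 1710.6 J
v = √(2 × 1710.6/15.5) = 14.86 m/s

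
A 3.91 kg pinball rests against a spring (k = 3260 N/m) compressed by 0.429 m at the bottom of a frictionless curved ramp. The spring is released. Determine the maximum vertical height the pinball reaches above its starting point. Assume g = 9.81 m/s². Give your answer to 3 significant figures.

h = 7.82 m

Energy conservation from release to the highest point: ½kx² = mgh
h = kx²/(2mg) = (3260)(0.429)²/(2 × 3.91 × 9.81) = 7.821 m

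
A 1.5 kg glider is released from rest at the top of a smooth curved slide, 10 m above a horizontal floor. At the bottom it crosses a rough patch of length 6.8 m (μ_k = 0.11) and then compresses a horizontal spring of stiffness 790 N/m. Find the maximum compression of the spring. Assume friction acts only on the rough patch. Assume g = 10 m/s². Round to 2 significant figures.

Initial energy: E₁ = mgh = (1.5)(10)(10) = 150.00 J
Friction removes W_f = μ_k mg d = (0.11)(1.5)(10)(6.8) = 11.22 J
Energy reaching the spring: E = 150.00 − 11.22 = 138.78 J
At max compression ½kx² = E ⇒ x = √(2E/k) = √(2 × 138.78/790) = 0.5927 m

x = 0.59 m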